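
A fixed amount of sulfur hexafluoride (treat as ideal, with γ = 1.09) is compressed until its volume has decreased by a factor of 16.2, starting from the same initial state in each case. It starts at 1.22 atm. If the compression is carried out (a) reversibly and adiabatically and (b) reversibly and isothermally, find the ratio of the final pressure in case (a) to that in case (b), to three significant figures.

P_adiabatic / P_isothermal ≈ 1.28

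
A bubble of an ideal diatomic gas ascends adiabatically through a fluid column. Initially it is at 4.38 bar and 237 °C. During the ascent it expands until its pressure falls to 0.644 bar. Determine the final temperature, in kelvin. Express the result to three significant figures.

T₂ ≈ 295 K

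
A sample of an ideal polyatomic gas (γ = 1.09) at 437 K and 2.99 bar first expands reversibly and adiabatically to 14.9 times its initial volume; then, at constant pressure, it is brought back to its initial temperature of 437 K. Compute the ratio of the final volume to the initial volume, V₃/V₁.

V₃/V₁ ≈ 19.0

Adiabatic step: V₂/V₁ = 14.9; T₂ = T₁·(1/14.9)^(0.09) = 342.7 K.
Isobaric step: V₃/V₂ = T₃/T₂ = 437/342.7.
V₃/V₁ = (V₂/V₁)(V₃/V₂) = 14.9 × (437/342.7) = 19.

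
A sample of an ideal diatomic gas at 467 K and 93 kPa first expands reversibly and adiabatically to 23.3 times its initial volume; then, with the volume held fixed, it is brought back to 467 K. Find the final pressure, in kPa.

P₃ ≈ 3.99 kPa

For a diatomic ideal gas γ = 7/5.
Adiabatic step (PV^γ = const): P₂ = 93×(1/23.3)^(7/5) = 1.133 kPa; T₂ = 467×(1/23.3)^(2/5) = 132.5 K.
Isochoric: P₃ = P₂(T₃/T₂) = 1.133 × (467/132.5) = 3.991 kPa.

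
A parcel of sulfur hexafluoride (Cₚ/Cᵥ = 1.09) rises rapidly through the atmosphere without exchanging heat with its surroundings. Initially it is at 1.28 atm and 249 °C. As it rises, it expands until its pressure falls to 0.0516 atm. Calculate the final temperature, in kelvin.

T₂ ≈ 401 K

Adiabatic: T₂/T₁ = (P₂/P₁)^((γ−1)/γ).
T₁ = 249 °C = 522.1 K.
T₂ = 522.1 × (0.0516/1.28)^(0.0826) = 400.5 K.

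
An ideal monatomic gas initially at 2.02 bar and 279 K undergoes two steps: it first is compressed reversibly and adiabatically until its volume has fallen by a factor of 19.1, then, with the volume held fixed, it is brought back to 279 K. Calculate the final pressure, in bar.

For a monatomic ideal gas γ = 5/3.
Adiabatic step (PV^γ = const): P₂ = 2.02×19.1^(5/3) = 275.7 bar; T₂ = 279×19.1^(2/3) = 1994 K.
Isochoric: P₃ = P₂(T₃/T₂) = 275.7 × (279/1994) = 38.58 bar.

P₃ ≈ 38.6 bar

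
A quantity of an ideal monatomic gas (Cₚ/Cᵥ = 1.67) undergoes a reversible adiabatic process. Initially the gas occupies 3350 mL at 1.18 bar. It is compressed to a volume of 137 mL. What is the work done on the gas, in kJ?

W ≈ 4.43 kJ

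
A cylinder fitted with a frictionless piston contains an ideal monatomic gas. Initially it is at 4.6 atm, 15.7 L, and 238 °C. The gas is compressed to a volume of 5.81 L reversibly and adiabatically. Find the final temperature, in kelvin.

T₂ ≈ 992 K

Adiabatic: T₁V₁^(γ−1) = T₂V₂^(γ−1) ⇒ T₂ = T₁ (V₁/V₂)^(γ−1).
γ = 5/3 for a monatomic ideal gas.
T₁ = 238 °C = 511.1 K.
T₂ = 511.1 × (15.7/5.81)^(2/3) = 991.7 K.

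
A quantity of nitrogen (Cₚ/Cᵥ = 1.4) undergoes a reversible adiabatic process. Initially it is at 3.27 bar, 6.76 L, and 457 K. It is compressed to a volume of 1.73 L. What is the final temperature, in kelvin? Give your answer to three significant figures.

T₂ ≈ 788 K

For a reversible adiabat TV^(γ−1) is constant, so T₂ = T₁ (V₁/V₂)^(γ−1).
T₂ = 457 × (6.76/1.73)^(0.4) = 788.3 K.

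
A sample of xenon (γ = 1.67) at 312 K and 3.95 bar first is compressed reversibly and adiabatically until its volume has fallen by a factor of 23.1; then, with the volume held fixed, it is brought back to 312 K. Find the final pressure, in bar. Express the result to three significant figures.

P₃ ≈ 91.2 bar

Adiabatic step (PV^γ = const): P₂ = 3.95×23.1^(1.67) = 747.9 bar; T₂ = 312×23.1^(0.67) = 2557 K.
Isochoric: P₃ = P₂(T₃/T₂) = 747.9 × (312/2557) = 91.25 bar.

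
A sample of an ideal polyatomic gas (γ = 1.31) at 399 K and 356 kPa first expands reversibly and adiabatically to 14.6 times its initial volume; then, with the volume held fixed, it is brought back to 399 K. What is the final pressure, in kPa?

P₃ ≈ 24.4 kPa

Adiabatic step (PV^γ = const): P₂ = 356×(1/14.6)^(1.31) = 10.62 kPa; T₂ = 399×(1/14.6)^(0.31) = 173.8 K.
Isochoric: P₃ = P₂(T₃/T₂) = 10.62 × (399/173.8) = 24.38 kPa.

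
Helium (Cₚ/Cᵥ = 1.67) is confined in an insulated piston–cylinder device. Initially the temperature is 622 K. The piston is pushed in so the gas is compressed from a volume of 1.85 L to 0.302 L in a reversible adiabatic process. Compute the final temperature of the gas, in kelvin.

T₂ ≈ 2100 K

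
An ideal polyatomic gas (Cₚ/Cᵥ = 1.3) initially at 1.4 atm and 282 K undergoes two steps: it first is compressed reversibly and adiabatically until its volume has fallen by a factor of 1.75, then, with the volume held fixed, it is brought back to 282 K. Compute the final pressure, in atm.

P₃ ≈ 2.45 atm

Adiabatic step (PV^γ = const): P₂ = 1.4×1.75^(1.3) = 2.898 atm; T₂ = 282×1.75^(0.3) = 333.5 K.
Isochoric: P₃ = P₂(T₃/T₂) = 2.898 × (282/333.5) = 2.45 atm.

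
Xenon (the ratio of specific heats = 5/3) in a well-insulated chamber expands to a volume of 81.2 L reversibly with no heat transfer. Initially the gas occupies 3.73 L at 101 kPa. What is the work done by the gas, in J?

P₂ = P₁(V₁/V₂)^γ = 101×(3.73/81.2)^(5/3) = 0.5951 kPa.
For a reversible adiabat, W_by_gas = (P₁V₁ − P₂V₂)/(γ−1).
W_by = (101000×0.00373 − 595.1×0.0812) / (2/3) = 492.6 J.

W ≈ 493 J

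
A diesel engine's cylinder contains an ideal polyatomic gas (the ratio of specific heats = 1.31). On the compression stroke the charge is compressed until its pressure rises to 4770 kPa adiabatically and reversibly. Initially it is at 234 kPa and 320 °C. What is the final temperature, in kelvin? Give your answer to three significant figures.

T₂ ≈ 1210 K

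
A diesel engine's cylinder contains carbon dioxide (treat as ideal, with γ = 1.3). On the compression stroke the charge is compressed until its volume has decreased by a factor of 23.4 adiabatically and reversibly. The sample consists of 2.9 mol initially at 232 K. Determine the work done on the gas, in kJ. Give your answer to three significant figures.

W ≈ 29.4 kJ

Adiabatic: T₁V₁^(γ−1) = T₂V₂^(γ−1) ⇒ T₂ = T₁ (V₁/V₂)^(γ−1).
T₂ = 232 × 23.4^(0.3) = 597.4 K.
Q = 0, so ΔU = W_on_gas = nCᵥΔT with Cᵥ = R/(γ−1) = 27.71 J/(mol·K).
ΔU = 2.9 × 27.71 × (597.4 − 232) = 29370 J.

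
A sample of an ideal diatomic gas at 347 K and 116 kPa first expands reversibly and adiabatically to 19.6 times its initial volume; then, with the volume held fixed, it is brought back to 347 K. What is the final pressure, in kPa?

P₃ ≈ 5.92 kPa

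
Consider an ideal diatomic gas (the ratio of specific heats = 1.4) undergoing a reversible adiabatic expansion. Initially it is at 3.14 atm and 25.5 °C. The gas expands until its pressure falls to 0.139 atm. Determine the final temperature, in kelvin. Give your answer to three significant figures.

T₂ ≈ 123 K

Adiabatic: T₂/T₁ = (P₂/P₁)^((γ−1)/γ).
T₁ = 25.5 °C = 298.6 K.
T₂ = 298.6 × (0.139/3.14)^(0.286) = 122.6 K.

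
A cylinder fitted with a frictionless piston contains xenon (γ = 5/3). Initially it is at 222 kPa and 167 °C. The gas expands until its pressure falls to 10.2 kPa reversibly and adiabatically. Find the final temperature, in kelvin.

Along an adiabat T P^((1−γ)/γ) is constant, so T₂ = T₁ (P₂/P₁)^((γ−1)/γ).
T₁ = 167 °C = 440.1 K.
T₂ = 440.1 × (10.2/222)^(2/5) = 128.4 K.

T₂ ≈ 128 K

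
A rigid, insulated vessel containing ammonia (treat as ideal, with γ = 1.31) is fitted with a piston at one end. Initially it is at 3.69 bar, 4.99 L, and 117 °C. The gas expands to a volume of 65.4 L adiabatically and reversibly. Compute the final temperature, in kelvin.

Adiabatic: T₁V₁^(γ−1) = T₂V₂^(γ−1) ⇒ T₂ = T₁ (V₁/V₂)^(γ−1).
T₁ = 117 °C = 390.1 K.
T₂ = 390.1 × (4.99/65.4)^(0.31) = 175.7 K.

T₂ ≈ 176 K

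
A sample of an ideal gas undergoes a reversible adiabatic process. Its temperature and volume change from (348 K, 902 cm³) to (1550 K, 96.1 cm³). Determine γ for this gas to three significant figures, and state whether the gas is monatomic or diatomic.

γ ≈ 1.67; monatomic

TV^(γ−1) = const ⇒ γ − 1 = ln(T₂/T₁) / ln(V₁/V₂).
γ = 1 + ln(1550/348) / ln(902/96.1) = 1.667.
γ ≈ 1.67 is close to 5/3, so the gas is monatomic.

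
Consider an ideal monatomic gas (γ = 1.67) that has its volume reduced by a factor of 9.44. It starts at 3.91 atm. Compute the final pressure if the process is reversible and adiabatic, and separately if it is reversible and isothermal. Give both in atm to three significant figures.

Isothermal: P₂ = P₁(V₁/V₂) = 3.91×9.44 = 36.91 atm.
Adiabatic: P₂ = P₁(V₁/V₂)^γ = 3.91×9.44^(1.67) = 166.1 atm.

adiabatic: 166 atm; isothermal: 36.9 atm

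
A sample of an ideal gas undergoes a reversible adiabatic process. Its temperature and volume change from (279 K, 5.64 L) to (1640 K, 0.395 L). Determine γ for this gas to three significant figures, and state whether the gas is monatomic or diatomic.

γ ≈ 1.67; monatomic

TV^(γ−1) = const ⇒ γ − 1 = ln(T₂/T₁) / ln(V₁/V₂).
γ = 1 + ln(1640/279) / ln(5.64/0.395) = 1.666.
γ ≈ 1.67 is close to 5/3, so the gas is monatomic.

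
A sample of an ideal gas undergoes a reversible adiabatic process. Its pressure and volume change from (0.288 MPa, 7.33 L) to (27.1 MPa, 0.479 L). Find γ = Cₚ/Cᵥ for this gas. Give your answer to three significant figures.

γ ≈ 1.67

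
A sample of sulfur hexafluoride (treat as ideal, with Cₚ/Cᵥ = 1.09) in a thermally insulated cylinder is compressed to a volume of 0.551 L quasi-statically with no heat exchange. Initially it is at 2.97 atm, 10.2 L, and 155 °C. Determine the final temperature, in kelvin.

T₂ ≈ 557 K

For a reversible adiabat TV^(γ−1) is constant, so T₂ = T₁ (V₁/V₂)^(γ−1).
T₁ = 155 °C = 428.1 K.
T₂ = 428.1 × (10.2/0.551)^(0.09) = 556.8 K.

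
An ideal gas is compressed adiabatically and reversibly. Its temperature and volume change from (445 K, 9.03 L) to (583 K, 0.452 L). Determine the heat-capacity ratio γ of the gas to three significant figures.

γ ≈ 1.09

TV^(γ−1) = const ⇒ γ − 1 = ln(T₂/T₁) / ln(V₁/V₂).
γ = 1 + ln(583/445) / ln(9.03/0.452) = 1.09.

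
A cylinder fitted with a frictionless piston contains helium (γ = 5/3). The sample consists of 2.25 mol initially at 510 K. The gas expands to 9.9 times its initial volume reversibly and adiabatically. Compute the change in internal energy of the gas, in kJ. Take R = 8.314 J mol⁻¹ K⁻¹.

ΔU ≈ -11.2 kJ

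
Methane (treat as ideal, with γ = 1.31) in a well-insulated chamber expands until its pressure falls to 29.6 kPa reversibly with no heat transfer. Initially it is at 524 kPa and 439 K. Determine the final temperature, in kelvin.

Adiabatic: T₂/T₁ = (P₂/P₁)^((γ−1)/γ).
T₂ = 439 × (29.6/524)^(0.237) = 222.4 K.

T₂ ≈ 222 K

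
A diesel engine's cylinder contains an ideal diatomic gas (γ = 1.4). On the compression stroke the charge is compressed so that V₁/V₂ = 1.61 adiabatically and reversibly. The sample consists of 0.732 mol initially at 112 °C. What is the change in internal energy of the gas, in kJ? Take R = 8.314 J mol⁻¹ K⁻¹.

Adiabatic: T₁V₁^(γ−1) = T₂V₂^(γ−1) ⇒ T₂ = T₁ (V₁/V₂)^(γ−1).
T₁ = 112 °C = 385.1 K.
T₂ = 385.1 × 1.61^(0.4) = 466 K.
Q = 0, so ΔU = W_on_gas = nCᵥΔT with Cᵥ = R/(γ−1) = 20.79 J/(mol·K).
ΔU = 0.732 × 20.79 × (466 − 385.1) = 1230 J.

ΔU ≈ 1.23 kJ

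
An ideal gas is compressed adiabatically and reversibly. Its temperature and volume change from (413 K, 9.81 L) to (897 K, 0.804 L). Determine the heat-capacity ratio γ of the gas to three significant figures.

γ ≈ 1.31

TV^(γ−1) = const ⇒ γ − 1 = ln(T₂/T₁) / ln(V₁/V₂).
γ = 1 + ln(897/413) / ln(9.81/0.804) = 1.31.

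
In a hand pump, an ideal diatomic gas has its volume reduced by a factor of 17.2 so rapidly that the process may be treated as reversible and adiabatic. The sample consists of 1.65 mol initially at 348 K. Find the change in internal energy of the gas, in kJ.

For a reversible adiabat TV^(γ−1) is constant, so T₂ = T₁ (V₁/V₂)^(γ−1).
γ = 7/5 for a diatomic ideal gas, so γ−1 = 2/5.
T₂ = 348 × 17.2^(2/5) = 1086 K.
Q = 0, so ΔU = W_on_gas = nCᵥΔT with Cᵥ = R/(γ−1) = 20.79 J/(mol·K).
ΔU = 1.65 × 20.79 × (1086 − 348) = 25310 J.

ΔU ≈ 25.3 kJ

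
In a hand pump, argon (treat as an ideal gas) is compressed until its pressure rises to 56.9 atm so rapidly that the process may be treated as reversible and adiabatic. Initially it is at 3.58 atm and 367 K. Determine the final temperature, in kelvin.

T₂ ≈ 1110 K

Adiabatic: T₂/T₁ = (P₂/P₁)^((γ−1)/γ).
For a monatomic ideal gas γ = 5/3, so (γ−1)/γ = 2/5.
T₂ = 367 × (56.9/3.58)^(2/5) = 1110 K.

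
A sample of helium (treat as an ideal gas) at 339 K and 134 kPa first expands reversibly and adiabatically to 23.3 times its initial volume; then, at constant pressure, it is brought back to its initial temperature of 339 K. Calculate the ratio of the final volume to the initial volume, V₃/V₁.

For a monatomic ideal gas γ = 5/3.
Adiabatic step: V₂/V₁ = 23.3; T₂ = T₁·(1/23.3)^(2/3) = 41.56 K.
Isobaric step: V₃/V₂ = T₃/T₂ = 339/41.56.
V₃/V₁ = (V₂/V₁)(V₃/V₂) = 23.3 × (339/41.56) = 190.1.

V₃/V₁ ≈ 190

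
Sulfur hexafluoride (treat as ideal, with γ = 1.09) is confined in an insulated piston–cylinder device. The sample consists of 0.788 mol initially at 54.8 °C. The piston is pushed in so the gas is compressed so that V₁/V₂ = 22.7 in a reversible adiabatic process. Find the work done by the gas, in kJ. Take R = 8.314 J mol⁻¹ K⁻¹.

W ≈ -7.75 kJ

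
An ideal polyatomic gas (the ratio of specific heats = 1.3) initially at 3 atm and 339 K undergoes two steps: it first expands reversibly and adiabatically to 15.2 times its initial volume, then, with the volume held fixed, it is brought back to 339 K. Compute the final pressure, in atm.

Adiabatic step (PV^γ = const): P₂ = 3×(1/15.2)^(1.3) = 0.08724 atm; T₂ = 339×(1/15.2)^(0.3) = 149.8 K.
Isochoric: P₃ = P₂(T₃/T₂) = 0.08724 × (339/149.8) = 0.1974 atm.

P₃ ≈ 0.197 atm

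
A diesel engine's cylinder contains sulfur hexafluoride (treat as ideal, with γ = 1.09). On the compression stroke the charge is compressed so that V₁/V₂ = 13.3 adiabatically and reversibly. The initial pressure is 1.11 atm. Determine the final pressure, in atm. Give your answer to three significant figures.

P₂ ≈ 18.6 atm

Adiabatic: P₁V₁^γ = P₂V₂^γ ⇒ P₂ = P₁ (V₁/V₂)^γ.
P₂ = 1.11 × 13.3^(1.09) = 18.63 atm.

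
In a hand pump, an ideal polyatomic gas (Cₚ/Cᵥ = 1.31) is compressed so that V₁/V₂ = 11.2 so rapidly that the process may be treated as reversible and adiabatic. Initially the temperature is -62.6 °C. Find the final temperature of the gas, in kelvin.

T₂ ≈ 445 K

Adiabatic: T₁V₁^(γ−1) = T₂V₂^(γ−1) ⇒ T₂ = T₁ (V₁/V₂)^(γ−1).
T₁ = -62.6 °C = 210.5 K.
T₂ = 210.5 × 11.2^(0.31) = 445.3 K.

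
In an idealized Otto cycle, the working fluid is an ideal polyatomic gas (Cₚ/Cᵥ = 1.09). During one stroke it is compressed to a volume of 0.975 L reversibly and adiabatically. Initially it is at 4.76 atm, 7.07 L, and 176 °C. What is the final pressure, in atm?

P₂ ≈ 41.3 atm

Since PV^γ is constant along a reversible adiabat, P₂ = P₁ (V₁/V₂)^γ.
P₂ = 4.76 × (7.07/0.975)^(1.09) = 41.25 atm.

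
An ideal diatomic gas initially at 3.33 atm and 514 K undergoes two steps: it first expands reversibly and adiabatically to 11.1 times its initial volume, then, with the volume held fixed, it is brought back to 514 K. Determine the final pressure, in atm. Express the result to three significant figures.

For a diatomic ideal gas γ = 7/5.
Adiabatic step (PV^γ = const): P₂ = 3.33×(1/11.1)^(7/5) = 0.1145 atm; T₂ = 514×(1/11.1)^(2/5) = 196.3 K.
Isochoric: P₃ = P₂(T₃/T₂) = 0.1145 × (514/196.3) = 0.3 atm.

P₃ ≈ 0.300 atm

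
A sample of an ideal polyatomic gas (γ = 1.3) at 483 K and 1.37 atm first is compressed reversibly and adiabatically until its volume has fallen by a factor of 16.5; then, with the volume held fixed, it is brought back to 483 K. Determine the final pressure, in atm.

P₃ ≈ 22.6 atm

Adiabatic step (PV^γ = const): P₂ = 1.37×16.5^(1.3) = 52.41 atm; T₂ = 483×16.5^(0.3) = 1120 K.
Isochoric: P₃ = P₂(T₃/T₂) = 52.41 × (483/1120) = 22.61 atm.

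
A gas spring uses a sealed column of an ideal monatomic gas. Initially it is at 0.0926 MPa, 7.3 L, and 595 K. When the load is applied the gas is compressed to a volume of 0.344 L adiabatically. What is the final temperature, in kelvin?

T₂ ≈ 4560 K

Adiabatic: T₁V₁^(γ−1) = T₂V₂^(γ−1) ⇒ T₂ = T₁ (V₁/V₂)^(γ−1).
γ = 5/3 for a monatomic ideal gas.
T₂ = 595 × (7.3/0.344)^(2/3) = 4561 K.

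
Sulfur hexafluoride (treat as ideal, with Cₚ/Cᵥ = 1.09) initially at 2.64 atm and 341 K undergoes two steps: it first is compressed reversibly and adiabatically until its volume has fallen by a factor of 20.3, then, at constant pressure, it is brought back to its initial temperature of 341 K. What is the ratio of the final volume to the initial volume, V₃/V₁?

Adiabatic step: V₂/V₁ = 0.04926; T₂ = T₁·20.3^(0.09) = 447.1 K.
Isobaric step: V₃/V₂ = T₃/T₂ = 341/447.1.
V₃/V₁ = (V₂/V₁)(V₃/V₂) = 0.04926 × (341/447.1) = 0.03757.

V₃/V₁ ≈ 0.0376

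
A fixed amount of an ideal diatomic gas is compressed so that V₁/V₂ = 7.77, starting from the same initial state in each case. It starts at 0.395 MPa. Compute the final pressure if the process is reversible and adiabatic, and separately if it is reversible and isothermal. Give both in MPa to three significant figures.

adiabatic: 6.97 MPa; isothermal: 3.07 MPa

For a diatomic ideal gas γ = 7/5.
Isothermal: P₂ = P₁(V₁/V₂) = 0.395×7.77 = 3.069 MPa.
Adiabatic: P₂ = P₁(V₁/V₂)^γ = 0.395×7.77^(7/5) = 6.969 MPa.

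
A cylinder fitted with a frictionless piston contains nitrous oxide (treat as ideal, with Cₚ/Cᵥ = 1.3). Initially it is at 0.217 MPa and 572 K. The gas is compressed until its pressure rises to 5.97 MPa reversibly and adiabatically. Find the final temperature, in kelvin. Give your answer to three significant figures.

Adiabatic: T₂/T₁ = (P₂/P₁)^((γ−1)/γ).
T₂ = 572 × (5.97/0.217)^(0.231) = 1229 K.

T₂ ≈ 1230 K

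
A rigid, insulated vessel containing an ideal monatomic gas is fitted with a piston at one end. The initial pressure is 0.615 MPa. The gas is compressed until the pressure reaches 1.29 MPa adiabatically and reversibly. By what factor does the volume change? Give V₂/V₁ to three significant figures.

From PV^γ = const, V₂/V₁ = (P₁/P₂)^(1/γ).
For a monatomic ideal gas γ = 5/3.
V₂/V₁ = (0.615/1.29)^(3/5) = 0.6412.

V₂/V₁ ≈ 0.641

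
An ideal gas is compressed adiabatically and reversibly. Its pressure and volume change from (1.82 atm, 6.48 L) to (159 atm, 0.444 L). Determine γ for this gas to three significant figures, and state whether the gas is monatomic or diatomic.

PV^γ = const ⇒ γ = ln(P₂/P₁) / ln(V₁/V₂).
γ = ln(159/1.82) / ln(6.48/0.444) = 1.668.
γ ≈ 1.67 is close to 5/3, so the gas is monatomic.

γ ≈ 1.67; monatomic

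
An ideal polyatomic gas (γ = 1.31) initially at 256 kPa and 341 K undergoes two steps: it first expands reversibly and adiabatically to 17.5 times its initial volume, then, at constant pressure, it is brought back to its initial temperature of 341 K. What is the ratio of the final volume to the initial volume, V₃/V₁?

V₃/V₁ ≈ 42.5

Adiabatic step: V₂/V₁ = 17.5; T₂ = T₁·(1/17.5)^(0.31) = 140.4 K.
Isobaric step: V₃/V₂ = T₃/T₂ = 341/140.4.
V₃/V₁ = (V₂/V₁)(V₃/V₂) = 17.5 × (341/140.4) = 42.5.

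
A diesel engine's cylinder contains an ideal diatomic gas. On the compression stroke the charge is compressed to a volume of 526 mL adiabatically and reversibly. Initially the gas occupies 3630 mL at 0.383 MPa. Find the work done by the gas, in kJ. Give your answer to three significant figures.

W ≈ -4.05 kJ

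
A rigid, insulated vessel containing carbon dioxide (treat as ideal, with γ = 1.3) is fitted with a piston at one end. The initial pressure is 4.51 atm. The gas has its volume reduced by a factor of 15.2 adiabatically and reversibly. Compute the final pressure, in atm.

P₂ ≈ 155 atm

Adiabatic: P₁V₁^γ = P₂V₂^γ ⇒ P₂ = P₁ (V₁/V₂)^γ.
P₂ = 4.51 × 15.2^(1.3) = 155.1 atm.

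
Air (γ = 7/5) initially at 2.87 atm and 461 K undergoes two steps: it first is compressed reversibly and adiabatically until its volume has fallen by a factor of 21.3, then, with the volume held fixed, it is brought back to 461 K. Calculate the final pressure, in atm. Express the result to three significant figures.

Adiabatic step (PV^γ = const): P₂ = 2.87×21.3^(7/5) = 207.8 atm; T₂ = 461×21.3^(2/5) = 1567 K.
Isochoric: P₃ = P₂(T₃/T₂) = 207.8 × (461/1567) = 61.13 atm.

P₃ ≈ 61.1 atm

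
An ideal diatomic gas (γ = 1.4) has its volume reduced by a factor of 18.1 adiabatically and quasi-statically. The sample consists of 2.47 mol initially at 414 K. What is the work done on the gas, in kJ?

For a reversible adiabat TV^(γ−1) is constant, so T₂ = T₁ (V₁/V₂)^(γ−1).
T₂ = 414 × 18.1^(0.4) = 1318 K.
Q = 0, so ΔU = W_on_gas = nCᵥΔT with Cᵥ = R/(γ−1) = 20.79 J/(mol·K).
ΔU = 2.47 × 20.79 × (1318 − 414) = 46430 J.

W ≈ 46.4 kJ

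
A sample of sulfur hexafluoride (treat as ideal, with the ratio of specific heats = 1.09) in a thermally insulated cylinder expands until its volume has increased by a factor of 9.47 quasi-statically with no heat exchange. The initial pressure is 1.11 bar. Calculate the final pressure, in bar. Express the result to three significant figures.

P₂ ≈ 0.0957 bar

Adiabatic: P₁V₁^γ = P₂V₂^γ ⇒ P₂ = P₁ (V₁/V₂)^γ.
P₂ = 1.11 × (1/9.47)^(1.09) = 0.09574 bar.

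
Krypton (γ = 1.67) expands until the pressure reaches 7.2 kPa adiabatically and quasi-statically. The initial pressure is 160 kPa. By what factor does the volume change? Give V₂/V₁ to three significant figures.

V₂/V₁ ≈ 6.40

From PV^γ = const, V₂/V₁ = (P₁/P₂)^(1/γ).
V₂/V₁ = (160/7.2)^(0.599) = 6.404.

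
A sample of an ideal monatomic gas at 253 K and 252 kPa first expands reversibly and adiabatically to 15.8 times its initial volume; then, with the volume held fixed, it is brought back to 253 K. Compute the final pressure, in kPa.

P₃ ≈ 15.9 kPa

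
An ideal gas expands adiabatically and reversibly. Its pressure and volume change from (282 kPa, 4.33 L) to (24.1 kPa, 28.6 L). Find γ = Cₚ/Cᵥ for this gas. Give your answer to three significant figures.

γ ≈ 1.30

PV^γ = const ⇒ γ = ln(P₂/P₁) / ln(V₁/V₂).
γ = ln(24.1/282) / ln(4.33/28.6) = 1.303.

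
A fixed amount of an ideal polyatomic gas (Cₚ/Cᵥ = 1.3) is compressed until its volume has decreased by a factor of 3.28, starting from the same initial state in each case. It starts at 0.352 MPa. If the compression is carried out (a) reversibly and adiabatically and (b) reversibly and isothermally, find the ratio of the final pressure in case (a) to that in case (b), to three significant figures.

P_adiabatic / P_isothermal ≈ 1.43

Isothermal: P_b = P₁(V₁/V₂) = 0.352×3.28.
Adiabatic: P_a = P₁(V₁/V₂)^γ = 0.352×3.28^(1.3).
P_a/P_b = (V₁/V₂)^(γ−1) = 3.28^(0.3) = 1.428.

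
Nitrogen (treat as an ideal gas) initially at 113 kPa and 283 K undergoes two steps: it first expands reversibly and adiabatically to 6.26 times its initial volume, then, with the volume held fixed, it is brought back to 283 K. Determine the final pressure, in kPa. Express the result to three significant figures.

P₃ ≈ 18.1 kPa

For a diatomic ideal gas γ = 7/5.
Adiabatic step (PV^γ = const): P₂ = 113×(1/6.26)^(7/5) = 8.667 kPa; T₂ = 283×(1/6.26)^(2/5) = 135.9 K.
Isochoric: P₃ = P₂(T₃/T₂) = 8.667 × (283/135.9) = 18.05 kPa.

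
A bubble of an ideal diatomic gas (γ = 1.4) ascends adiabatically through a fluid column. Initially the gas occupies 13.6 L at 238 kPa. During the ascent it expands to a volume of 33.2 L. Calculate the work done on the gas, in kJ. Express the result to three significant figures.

P₂ = P₁(V₁/V₂)^γ = 238×(13.6/33.2)^(1.4) = 68.22 kPa.
For a reversible adiabat, W_by_gas = (P₁V₁ − P₂V₂)/(γ−1).
W_by = (238000×0.0136 − 68220×0.0332) / (0.4) = 2429 J.
W_on_gas = −W_by = -2429 J.

W ≈ -2.43 kJ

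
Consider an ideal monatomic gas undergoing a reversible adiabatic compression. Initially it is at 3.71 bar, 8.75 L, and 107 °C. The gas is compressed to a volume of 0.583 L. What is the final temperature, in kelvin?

T₂ ≈ 2310 K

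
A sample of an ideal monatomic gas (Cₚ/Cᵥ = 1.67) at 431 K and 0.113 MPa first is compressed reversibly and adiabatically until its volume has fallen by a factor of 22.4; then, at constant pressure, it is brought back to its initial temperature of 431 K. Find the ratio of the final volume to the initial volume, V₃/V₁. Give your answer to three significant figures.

Adiabatic step: V₂/V₁ = 0.04464; T₂ = T₁·22.4^(0.67) = 3461 K.
Isobaric step: V₃/V₂ = T₃/T₂ = 431/3461.
V₃/V₁ = (V₂/V₁)(V₃/V₂) = 0.04464 × (431/3461) = 0.00556.

V₃/V₁ ≈ 0.00556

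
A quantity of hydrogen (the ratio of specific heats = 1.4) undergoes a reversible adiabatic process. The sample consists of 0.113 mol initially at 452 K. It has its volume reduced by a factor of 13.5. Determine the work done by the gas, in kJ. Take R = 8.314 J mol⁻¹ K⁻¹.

For a reversible adiabat TV^(γ−1) is constant, so T₂ = T₁ (V₁/V₂)^(γ−1).
T₂ = 452 × 13.5^(0.4) = 1280 K.
Q = 0, so ΔU = W_on_gas = nCᵥΔT with Cᵥ = R/(γ−1) = 20.79 J/(mol·K).
ΔU = 0.113 × 20.79 × (1280 − 452) = 1945 J.
Work done by the gas = −ΔU = -1945 J.

W ≈ -1.95 kJ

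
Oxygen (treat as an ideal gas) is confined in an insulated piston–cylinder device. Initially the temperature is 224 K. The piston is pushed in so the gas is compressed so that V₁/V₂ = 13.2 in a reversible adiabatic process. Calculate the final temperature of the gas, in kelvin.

Adiabatic: T₁V₁^(γ−1) = T₂V₂^(γ−1) ⇒ T₂ = T₁ (V₁/V₂)^(γ−1).
For a diatomic ideal gas γ = 7/5, so γ−1 = 2/5.
T₂ = 224 × 13.2^(2/5) = 628.7 K.

T₂ ≈ 629 K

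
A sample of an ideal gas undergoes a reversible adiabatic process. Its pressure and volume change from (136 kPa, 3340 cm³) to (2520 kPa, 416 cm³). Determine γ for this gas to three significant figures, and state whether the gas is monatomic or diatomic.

PV^γ = const ⇒ γ = ln(P₂/P₁) / ln(V₁/V₂).
γ = ln(2520/136) / ln(3340/416) = 1.401.
γ ≈ 1.40 is close to 7/5, so the gas is diatomic.

γ ≈ 1.40; diatomic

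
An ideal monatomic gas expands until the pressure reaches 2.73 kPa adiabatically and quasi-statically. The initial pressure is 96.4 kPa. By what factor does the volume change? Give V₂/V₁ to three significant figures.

V₂/V₁ ≈ 8.49

From PV^γ = const, V₂/V₁ = (P₁/P₂)^(1/γ).
For a monatomic ideal gas γ = 5/3.
V₂/V₁ = (96.4/2.73)^(3/5) = 8.487.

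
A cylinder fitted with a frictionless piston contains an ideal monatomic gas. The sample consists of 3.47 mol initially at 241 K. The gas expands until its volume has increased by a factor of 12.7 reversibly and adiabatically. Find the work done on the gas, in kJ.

W ≈ -8.51 kJ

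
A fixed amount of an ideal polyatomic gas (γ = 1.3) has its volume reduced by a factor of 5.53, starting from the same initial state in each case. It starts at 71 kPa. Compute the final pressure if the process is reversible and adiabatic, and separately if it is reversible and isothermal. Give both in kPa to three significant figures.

adiabatic: 656 kPa; isothermal: 393 kPa

Isothermal: P₂ = P₁(V₁/V₂) = 71×5.53 = 392.6 kPa.
Adiabatic: P₂ = P₁(V₁/V₂)^γ = 71×5.53^(1.3) = 655.8 kPa.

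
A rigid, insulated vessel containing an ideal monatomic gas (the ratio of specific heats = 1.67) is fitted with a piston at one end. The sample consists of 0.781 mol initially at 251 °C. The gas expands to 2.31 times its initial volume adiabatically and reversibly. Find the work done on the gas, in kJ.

W ≈ -2.18 kJ

For a reversible adiabat TV^(γ−1) is constant, so T₂ = T₁ (V₁/V₂)^(γ−1).
T₁ = 251 °C = 524.1 K.
T₂ = 524.1 × (1/2.31)^(0.67) = 299.1 K.
Q = 0, so ΔU = W_on_gas = nCᵥΔT with Cᵥ = R/(γ−1) = 12.41 J/(mol·K).
ΔU = 0.781 × 12.41 × (299.1 − 524.1) = -2181 J.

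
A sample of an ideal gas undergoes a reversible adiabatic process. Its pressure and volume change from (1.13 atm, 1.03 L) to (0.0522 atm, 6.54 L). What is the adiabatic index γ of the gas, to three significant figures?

PV^γ = const ⇒ γ = ln(P₂/P₁) / ln(V₁/V₂).
γ = ln(0.0522/1.13) / ln(1.03/6.54) = 1.664.

γ ≈ 1.66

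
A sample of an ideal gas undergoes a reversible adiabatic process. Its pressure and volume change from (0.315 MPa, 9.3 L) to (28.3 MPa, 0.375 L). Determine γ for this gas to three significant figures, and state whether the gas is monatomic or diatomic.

PV^γ = const ⇒ γ = ln(P₂/P₁) / ln(V₁/V₂).
γ = ln(28.3/0.315) / ln(9.3/0.375) = 1.401.
γ ≈ 1.40 is close to 7/5, so the gas is diatomic.

γ ≈ 1.40; diatomic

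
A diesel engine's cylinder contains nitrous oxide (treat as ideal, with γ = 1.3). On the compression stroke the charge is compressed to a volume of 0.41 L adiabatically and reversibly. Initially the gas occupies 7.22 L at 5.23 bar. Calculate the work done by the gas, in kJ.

W ≈ -17.2 kJ

P₂ = P₁(V₁/V₂)^γ = 5.23×(7.22/0.41)^(1.3) = 217.8 bar.
For a reversible adiabat, W_by_gas = (P₁V₁ − P₂V₂)/(γ−1).
W_by = (523000×0.00722 − 2.178×10^7×0.00041) / (0.3) = -17170 J.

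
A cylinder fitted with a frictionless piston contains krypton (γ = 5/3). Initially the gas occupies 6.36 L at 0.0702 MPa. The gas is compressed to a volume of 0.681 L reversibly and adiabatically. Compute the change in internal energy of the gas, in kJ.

ΔU ≈ 2.30 kJ

P₂ = P₁(V₁/V₂)^γ = 0.0702×(6.36/0.681)^(5/3) = 2.908 MPa.
For a reversible adiabat, W_by_gas = (P₁V₁ − P₂V₂)/(γ−1).
W_by = (70200×0.00636 − 2.908×10^6×0.000681) / (2/3) = -2300 J.
Q = 0 ⇒ ΔU = −W_by = 2300 J.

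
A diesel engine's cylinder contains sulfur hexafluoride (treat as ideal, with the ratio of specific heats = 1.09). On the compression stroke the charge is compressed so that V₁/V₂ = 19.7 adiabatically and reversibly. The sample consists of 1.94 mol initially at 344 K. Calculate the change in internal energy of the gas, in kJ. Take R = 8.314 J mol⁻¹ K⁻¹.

Adiabatic: T₁V₁^(γ−1) = T₂V₂^(γ−1) ⇒ T₂ = T₁ (V₁/V₂)^(γ−1).
T₂ = 344 × 19.7^(0.09) = 449.8 K.
Q = 0, so ΔU = W_on_gas = nCᵥΔT with Cᵥ = R/(γ−1) = 92.38 J/(mol·K).
ΔU = 1.94 × 92.38 × (449.8 − 344) = 18970 J.

ΔU ≈ 19.0 kJ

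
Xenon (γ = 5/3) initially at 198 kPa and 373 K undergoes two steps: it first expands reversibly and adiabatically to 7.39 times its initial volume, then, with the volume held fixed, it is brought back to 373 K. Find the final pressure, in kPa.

P₃ ≈ 26.8 kPa

Adiabatic step (PV^γ = const): P₂ = 198×(1/7.39)^(5/3) = 7.062 kPa; T₂ = 373×(1/7.39)^(2/3) = 98.31 K.
Isochoric: P₃ = P₂(T₃/T₂) = 7.062 × (373/98.31) = 26.79 kPa.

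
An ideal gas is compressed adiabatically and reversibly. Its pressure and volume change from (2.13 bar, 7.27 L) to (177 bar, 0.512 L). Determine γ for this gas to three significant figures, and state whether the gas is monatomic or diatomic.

γ ≈ 1.67; monatomic

PV^γ = const ⇒ γ = ln(P₂/P₁) / ln(V₁/V₂).
γ = ln(177/2.13) / ln(7.27/0.512) = 1.666.
γ ≈ 1.67 is close to 5/3, so the gas is monatomic.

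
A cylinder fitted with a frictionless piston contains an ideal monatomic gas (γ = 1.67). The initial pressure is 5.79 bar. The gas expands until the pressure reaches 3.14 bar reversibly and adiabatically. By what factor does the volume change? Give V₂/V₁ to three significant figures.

From PV^γ = const, V₂/V₁ = (P₁/P₂)^(1/γ).
V₂/V₁ = (5.79/3.14)^(0.599) = 1.443.

V₂/V₁ ≈ 1.44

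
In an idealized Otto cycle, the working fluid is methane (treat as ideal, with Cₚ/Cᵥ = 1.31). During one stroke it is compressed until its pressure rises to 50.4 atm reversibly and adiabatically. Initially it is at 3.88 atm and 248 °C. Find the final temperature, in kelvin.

Adiabatic: T₂/T₁ = (P₂/P₁)^((γ−1)/γ).
T₁ = 248 °C = 521.1 K.
T₂ = 521.1 × (50.4/3.88)^(0.237) = 956.1 K.

T₂ ≈ 956 K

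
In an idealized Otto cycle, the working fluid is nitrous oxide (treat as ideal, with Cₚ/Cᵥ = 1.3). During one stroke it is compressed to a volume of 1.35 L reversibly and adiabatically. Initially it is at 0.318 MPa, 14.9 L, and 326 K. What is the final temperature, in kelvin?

T₂ ≈ 670 K

Adiabatic: T₁V₁^(γ−1) = T₂V₂^(γ−1) ⇒ T₂ = T₁ (V₁/V₂)^(γ−1).
T₂ = 326 × (14.9/1.35)^(0.3) = 670 K.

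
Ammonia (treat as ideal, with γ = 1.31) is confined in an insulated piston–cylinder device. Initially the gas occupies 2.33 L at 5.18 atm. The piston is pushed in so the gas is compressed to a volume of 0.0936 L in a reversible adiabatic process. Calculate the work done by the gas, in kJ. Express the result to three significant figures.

W ≈ -6.74 kJ

P₂ = P₁(V₁/V₂)^γ = 5.18×(2.33/0.0936)^(1.31) = 349.3 atm.
For a reversible adiabat, W_by_gas = (P₁V₁ − P₂V₂)/(γ−1).
W_by = (524900×0.00233 − 3.539×10^7×9.36×10^-5) / (0.31) = -6741 J.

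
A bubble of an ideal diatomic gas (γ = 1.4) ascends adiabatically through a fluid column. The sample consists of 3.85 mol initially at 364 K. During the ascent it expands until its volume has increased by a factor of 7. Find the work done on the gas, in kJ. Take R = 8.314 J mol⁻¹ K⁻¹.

For a reversible adiabat TV^(γ−1) is constant, so T₂ = T₁ (V₁/V₂)^(γ−1).
T₂ = 364 × (1/7)^(0.4) = 167.1 K.
Q = 0, so ΔU = W_on_gas = nCᵥΔT with Cᵥ = R/(γ−1) = 20.79 J/(mol·K).
ΔU = 3.85 × 20.79 × (167.1 − 364) = -15750 J.

W ≈ -15.8 kJ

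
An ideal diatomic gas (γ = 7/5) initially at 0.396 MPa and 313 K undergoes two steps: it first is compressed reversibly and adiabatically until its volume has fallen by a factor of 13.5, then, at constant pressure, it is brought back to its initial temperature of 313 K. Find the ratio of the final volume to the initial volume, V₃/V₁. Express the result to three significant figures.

Adiabatic step: V₂/V₁ = 0.07407; T₂ = T₁·13.5^(2/5) = 886.5 K.
Isobaric step: V₃/V₂ = T₃/T₂ = 313/886.5.
V₃/V₁ = (V₂/V₁)(V₃/V₂) = 0.07407 × (313/886.5) = 0.02615.

V₃/V₁ ≈ 0.0262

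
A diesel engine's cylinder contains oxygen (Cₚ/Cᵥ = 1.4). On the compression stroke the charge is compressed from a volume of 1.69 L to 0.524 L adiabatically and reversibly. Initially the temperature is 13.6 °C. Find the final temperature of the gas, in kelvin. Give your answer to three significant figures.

For a reversible adiabat TV^(γ−1) is constant, so T₂ = T₁ (V₁/V₂)^(γ−1).
T₁ = 13.6 °C = 286.8 K.
T₂ = 286.8 × (1.69/0.524)^(0.4) = 458.1 K.

T₂ ≈ 458 K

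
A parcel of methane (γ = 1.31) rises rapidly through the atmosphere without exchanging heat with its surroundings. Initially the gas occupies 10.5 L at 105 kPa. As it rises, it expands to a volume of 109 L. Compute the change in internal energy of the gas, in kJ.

P₂ = P₁(V₁/V₂)^γ = 105×(10.5/109)^(1.31) = 4.897 kPa.
For a reversible adiabat, W_by_gas = (P₁V₁ − P₂V₂)/(γ−1).
W_by = (105000×0.0105 − 4897×0.109) / (0.31) = 1835 J.
Q = 0 ⇒ ΔU = −W_by = -1835 J.

ΔU ≈ -1.83 kJ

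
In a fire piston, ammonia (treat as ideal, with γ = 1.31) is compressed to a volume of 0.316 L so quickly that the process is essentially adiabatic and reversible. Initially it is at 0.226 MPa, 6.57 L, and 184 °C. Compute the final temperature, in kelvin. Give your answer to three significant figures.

T₂ ≈ 1170 K

For a reversible adiabat TV^(γ−1) is constant, so T₂ = T₁ (V₁/V₂)^(γ−1).
T₁ = 184 °C = 457.1 K.
T₂ = 457.1 × (6.57/0.316)^(0.31) = 1171 K.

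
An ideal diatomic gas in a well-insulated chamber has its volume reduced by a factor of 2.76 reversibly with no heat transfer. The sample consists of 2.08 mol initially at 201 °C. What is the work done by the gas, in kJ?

For a reversible adiabat TV^(γ−1) is constant, so T₂ = T₁ (V₁/V₂)^(γ−1).
γ = 7/5 for a diatomic ideal gas, so γ−1 = 2/5.
T₁ = 201 °C = 474.1 K.
T₂ = 474.1 × 2.76^(2/5) = 711.7 K.
Q = 0, so ΔU = W_on_gas = nCᵥΔT with Cᵥ = R/(γ−1) = 20.79 J/(mol·K).
ΔU = 2.08 × 20.79 × (711.7 − 474.1) = 10270 J.
Work done by the gas = −ΔU = -10270 J.

W ≈ -10.3 kJ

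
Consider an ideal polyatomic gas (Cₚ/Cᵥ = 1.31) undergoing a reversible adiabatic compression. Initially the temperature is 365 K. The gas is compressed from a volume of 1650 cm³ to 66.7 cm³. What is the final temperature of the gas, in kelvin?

Adiabatic: T₁V₁^(γ−1) = T₂V₂^(γ−1) ⇒ T₂ = T₁ (V₁/V₂)^(γ−1).
T₂ = 365 × (1650/66.7)^(0.31) = 986.8 K.

T₂ ≈ 987 K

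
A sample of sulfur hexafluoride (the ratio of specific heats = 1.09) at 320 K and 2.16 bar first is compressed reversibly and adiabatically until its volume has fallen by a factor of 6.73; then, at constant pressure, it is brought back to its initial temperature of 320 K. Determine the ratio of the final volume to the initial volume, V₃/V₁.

V₃/V₁ ≈ 0.125

Adiabatic step: V₂/V₁ = 0.1486; T₂ = T₁·6.73^(0.09) = 379.9 K.
Isobaric step: V₃/V₂ = T₃/T₂ = 320/379.9.
V₃/V₁ = (V₂/V₁)(V₃/V₂) = 0.1486 × (320/379.9) = 0.1252.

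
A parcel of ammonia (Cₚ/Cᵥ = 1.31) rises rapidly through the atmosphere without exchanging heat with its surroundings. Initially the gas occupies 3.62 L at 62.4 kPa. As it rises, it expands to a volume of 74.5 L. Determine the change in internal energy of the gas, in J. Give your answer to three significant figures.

ΔU ≈ -443 J

P₂ = P₁(V₁/V₂)^γ = 62.4×(3.62/74.5)^(1.31) = 1.187 kPa.
For a reversible adiabat, W_by_gas = (P₁V₁ − P₂V₂)/(γ−1).
W_by = (62400×0.00362 − 1187×0.0745) / (0.31) = 443.3 J.
Q = 0 ⇒ ΔU = −W_by = -443.3 J.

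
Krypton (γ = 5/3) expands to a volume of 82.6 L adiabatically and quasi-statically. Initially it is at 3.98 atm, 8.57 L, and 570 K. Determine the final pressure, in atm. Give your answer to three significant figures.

Since PV^γ is constant along a reversible adiabat, P₂ = P₁ (V₁/V₂)^γ.
P₂ = 3.98 × (8.57/82.6)^(5/3) = 0.09118 atm.

P₂ ≈ 0.0912 atm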